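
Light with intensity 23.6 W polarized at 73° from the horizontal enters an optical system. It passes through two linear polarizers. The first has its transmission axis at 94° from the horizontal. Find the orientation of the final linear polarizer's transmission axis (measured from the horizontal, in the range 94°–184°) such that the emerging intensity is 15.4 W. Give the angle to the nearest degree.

By Malus's law, I₁ = I₀ cos²(94° − 73°) = I₀ cos²(21°) = 0.8716 I₀.
Target fraction: 15.4 / 23.6 W = 0.6525 of I₀.
Need I₂/I₀ = 0.6525, so cos²(θ − 94°) = 0.6525 / 0.8716 = 0.7487.
θ − 94° = arccos(√0.7487) = 30.1°, giving θ ≈ 94 + 30.1 = 124.1°.

θ ≈ 124°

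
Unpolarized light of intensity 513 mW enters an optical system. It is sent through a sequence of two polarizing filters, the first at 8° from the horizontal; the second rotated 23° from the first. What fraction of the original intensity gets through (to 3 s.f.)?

Unpolarized light through the first polarizer → I₁ = 513 mW/2 = 256.5 mW, polarized at 8°.
I₂ = I₁ · cos²(23°) = 256.5 · 0.8473 = 217.3 mW.
Transmitted fraction = 0.4237.

I/I₀ ≈ 0.424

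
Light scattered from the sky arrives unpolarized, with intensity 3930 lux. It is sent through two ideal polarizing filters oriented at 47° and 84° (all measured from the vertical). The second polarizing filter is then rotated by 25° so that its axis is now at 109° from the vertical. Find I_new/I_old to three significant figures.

Before rotation:
Unpolarized light through the first polarizer → I₁ = ½ I₀, now polarized at 47°.
I₂ = I₁ cos²(84° − 47°) = 0.5 I₀ · cos²(37°) = 0.3189 I₀.
After rotation:
Unpolarized light through the first polarizer → I₁ = ½ I₀, now polarized at 47°.
I₂ = I₁ cos²(109° − 47°) = 0.5 I₀ · cos²(62°) = 0.1102 I₀.
Ratio = 0.1102 / 0.3189 = 0.3456.

I_new/I_old ≈ 0.346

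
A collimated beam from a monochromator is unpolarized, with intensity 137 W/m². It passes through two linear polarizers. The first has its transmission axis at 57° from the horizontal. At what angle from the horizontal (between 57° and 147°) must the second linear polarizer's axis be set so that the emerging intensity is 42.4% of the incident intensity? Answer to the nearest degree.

θ ≈ 80°

Unpolarized light through the first polarizer → I₁ = ½ I₀, now polarized at 57°.
Need I₂/I₀ = 0.424, so cos²(θ − 57°) = 0.424 / 0.5 = 0.848.
θ − 57° = arccos(√0.848) = 22.9°, giving θ ≈ 57 + 22.9 = 79.9°.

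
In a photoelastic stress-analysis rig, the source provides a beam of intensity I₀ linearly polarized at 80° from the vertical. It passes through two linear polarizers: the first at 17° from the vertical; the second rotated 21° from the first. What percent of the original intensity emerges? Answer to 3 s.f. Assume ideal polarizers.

≈ 18.0%

I₁ = I₀ cos²(17° − 80°) = I₀ cos²(63°) = 0.2061 I₀.
I₂ = I₁ cos²(21°) = 0.2061 · 0.8716 I₀ = 0.1796 I₀.
That is 17.96% of the incident intensity.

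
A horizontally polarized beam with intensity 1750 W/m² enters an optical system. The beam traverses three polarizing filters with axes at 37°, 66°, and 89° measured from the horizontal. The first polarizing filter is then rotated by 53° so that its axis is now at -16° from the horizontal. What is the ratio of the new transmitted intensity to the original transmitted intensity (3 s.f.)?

I_new/I_old ≈ 0.0367

Before rotation:
I₁ = I₀ cos²(37° − 0°) = I₀ cos²(37°) = 0.6378 I₀.
I₂ = I₁ cos²(66° − 37°) = 0.6378 I₀ · cos²(29°) = 0.4879 I₀.
I₃ = I₂ cos²(89° − 66°) = 0.4879 I₀ · cos²(23°) = 0.4134 I₀.
After rotation:
I₁ = I₀ cos²(-16° − 0°) = I₀ cos²(16°) = 0.924 I₀.
I₂ = I₁ cos²(66° + 16°) = 0.924 I₀ · cos²(82°) = 0.0179 I₀.
I₃ = I₂ cos²(89° − 66°) = 0.0179 I₀ · cos²(23°) = 0.01517 I₀.
Ratio = 0.01517 / 0.4134 = 0.03668.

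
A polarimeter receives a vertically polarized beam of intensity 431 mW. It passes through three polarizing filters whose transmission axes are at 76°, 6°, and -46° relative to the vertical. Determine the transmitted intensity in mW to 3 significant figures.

I₁ = 431 mW · cos²(76°) = 25.22 mW.
I₂ = I₁ · cos²(70°) = 25.22 · 0.117 = 2.951 mW.
I₃ = I₂ · cos²(52°) = 2.951 · 0.379 = 1.118 mW.

I ≈ 1.12 mW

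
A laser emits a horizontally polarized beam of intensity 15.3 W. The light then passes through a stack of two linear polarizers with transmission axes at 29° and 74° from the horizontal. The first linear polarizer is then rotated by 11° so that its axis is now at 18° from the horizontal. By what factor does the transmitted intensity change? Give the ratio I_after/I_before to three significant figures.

I_new/I_old ≈ 0.739

Before rotation:
I₁ = I₀ cos²(29° − 0°) = I₀ cos²(29°) = 0.765 I₀.
I₂ = I₁ cos²(74° − 29°) = 0.765 I₀ · cos²(45°) = 0.3825 I₀.
After rotation:
I₁ = I₀ cos²(18° − 0°) = I₀ cos²(18°) = 0.9045 I₀.
I₂ = I₁ cos²(74° − 18°) = 0.9045 I₀ · cos²(56°) = 0.2828 I₀.
Ratio = 0.2828 / 0.3825 = 0.7395.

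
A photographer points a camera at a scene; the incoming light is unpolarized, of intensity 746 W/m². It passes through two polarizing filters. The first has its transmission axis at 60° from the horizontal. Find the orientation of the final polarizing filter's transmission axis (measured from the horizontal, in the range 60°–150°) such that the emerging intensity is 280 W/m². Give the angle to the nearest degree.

Unpolarized light through the first polarizer → I₁ = ½ I₀, now polarized at 60°.
Target fraction: 280 / 746 W/m² = 0.3753 of I₀.
Need I₂/I₀ = 0.3753, so cos²(θ − 60°) = 0.3753 / 0.5 = 0.7507.
θ − 60° = arccos(√0.7507) = 30.0°, giving θ ≈ 60 + 30.0 = 90.0°.

θ ≈ 90°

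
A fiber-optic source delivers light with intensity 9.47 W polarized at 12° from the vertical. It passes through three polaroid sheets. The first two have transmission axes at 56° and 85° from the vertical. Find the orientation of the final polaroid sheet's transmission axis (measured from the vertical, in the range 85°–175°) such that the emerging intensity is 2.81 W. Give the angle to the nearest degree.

θ ≈ 115°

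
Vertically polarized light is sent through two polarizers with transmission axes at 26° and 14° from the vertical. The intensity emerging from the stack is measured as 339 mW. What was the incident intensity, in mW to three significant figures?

I₀ ≈ 439 mW

I₁ = I₀ cos²(26° − 0°) = I₀ cos²(26°) = 0.8078 I₀.
I₂ = I₁ cos²(14° − 26°) = 0.8078 I₀ · cos²(12°) = 0.7729 I₀.
So 339 mW = 0.7729 I₀, giving I₀ = 339/0.7729 = 438.6 mW.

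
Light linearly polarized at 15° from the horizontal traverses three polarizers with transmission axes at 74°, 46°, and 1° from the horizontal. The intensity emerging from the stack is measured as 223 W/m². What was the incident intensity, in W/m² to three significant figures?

By Malus's law, I₁ = I₀ cos²(74° − 15°) = I₀ cos²(59°) = 0.2653 I₀.
I₂ = I₁ cos²(46° − 74°) = 0.2653 I₀ · cos²(28°) = 0.2068 I₀.
I₃ = I₂ cos²(1° − 46°) = 0.2068 I₀ · cos²(45°) = 0.1034 I₀.
So 223 W/m² = 0.1034 I₀, giving I₀ = 223/0.1034 = 2157 W/m².

I₀ ≈ 2160 W/m²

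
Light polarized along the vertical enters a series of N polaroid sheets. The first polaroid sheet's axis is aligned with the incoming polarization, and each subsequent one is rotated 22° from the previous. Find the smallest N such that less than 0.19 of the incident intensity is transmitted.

First polarizer is aligned with the polarization: full transmission.
Each further stage multiplies by cos²(22°) = 0.8597.
After N polarizers: T = 0.8597^(N−1). Require T < 0.19 ⇒ N−1 > ln(0.19)/ln(0.8597) = 10.98, so N−1 ≥ 11 and N = 12.
Check: N=12 gives T = 0.1895 < 0.19; N=11 gives T = 0.2205.

N = 12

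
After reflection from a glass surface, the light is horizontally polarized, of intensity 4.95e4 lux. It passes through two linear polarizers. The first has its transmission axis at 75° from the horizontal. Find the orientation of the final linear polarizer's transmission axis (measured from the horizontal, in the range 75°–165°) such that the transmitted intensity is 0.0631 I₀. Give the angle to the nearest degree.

θ ≈ 89°

By Malus's law, I₁ = I₀ cos²(75° − 0°) = I₀ cos²(75°) = 0.06699 I₀.
Need I₂/I₀ = 0.0631, so cos²(θ − 75°) = 0.0631 / 0.06699 = 0.942.
θ − 75° = arccos(√0.942) = 13.9°, giving θ ≈ 75 + 13.9 = 88.9°.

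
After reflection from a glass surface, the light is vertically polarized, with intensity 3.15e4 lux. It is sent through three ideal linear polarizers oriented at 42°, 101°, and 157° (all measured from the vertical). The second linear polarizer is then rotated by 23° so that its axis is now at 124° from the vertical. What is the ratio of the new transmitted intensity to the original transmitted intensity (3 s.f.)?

I_new/I_old ≈ 0.164

Before rotation:
I₁ = I₀ cos²(42° − 0°) = I₀ cos²(42°) = 0.5523 I₀.
I₂ = I₁ cos²(101° − 42°) = 0.5523 I₀ · cos²(59°) = 0.1465 I₀.
I₃ = I₂ cos²(157° − 101°) = 0.1465 I₀ · cos²(56°) = 0.04581 I₀.
After rotation:
I₁ = I₀ cos²(42° − 0°) = I₀ cos²(42°) = 0.5523 I₀.
I₂ = I₁ cos²(124° − 42°) = 0.5523 I₀ · cos²(82°) = 0.0107 I₀.
I₃ = I₂ cos²(157° − 124°) = 0.0107 I₀ · cos²(33°) = 0.007524 I₀.
Ratio = 0.007524 / 0.04581 = 0.1642.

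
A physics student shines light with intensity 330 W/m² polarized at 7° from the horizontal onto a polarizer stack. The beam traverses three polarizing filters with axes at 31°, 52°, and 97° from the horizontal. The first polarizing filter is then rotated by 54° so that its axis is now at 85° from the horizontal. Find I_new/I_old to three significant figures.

Before rotation:
I₁ = I₀ cos²(31° − 7°) = I₀ cos²(24°) = 0.8346 I₀.
I₂ = I₁ cos²(52° − 31°) = 0.8346 I₀ · cos²(21°) = 0.7274 I₀.
I₃ = I₂ cos²(97° − 52°) = 0.7274 I₀ · cos²(45°) = 0.3637 I₀.
After rotation:
I₁ = I₀ cos²(85° − 7°) = I₀ cos²(78°) = 0.04323 I₀.
I₂ = I₁ cos²(52° − 85°) = 0.04323 I₀ · cos²(33°) = 0.0304 I₀.
I₃ = I₂ cos²(97° − 52°) = 0.0304 I₀ · cos²(45°) = 0.0152 I₀.
Ratio = 0.0152 / 0.3637 = 0.0418.

I_new/I_old ≈ 0.0418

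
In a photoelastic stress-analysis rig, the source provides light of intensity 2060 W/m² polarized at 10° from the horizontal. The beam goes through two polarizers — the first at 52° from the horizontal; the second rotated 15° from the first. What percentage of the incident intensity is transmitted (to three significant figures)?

≈ 51.5%

I₁ = 2060 W/m² · cos²(42°) = 1138 W/m².
I₂ = I₁ · cos²(15°) = 1138 · 0.933 = 1061 W/m².
That is 51.53% of the incident intensity.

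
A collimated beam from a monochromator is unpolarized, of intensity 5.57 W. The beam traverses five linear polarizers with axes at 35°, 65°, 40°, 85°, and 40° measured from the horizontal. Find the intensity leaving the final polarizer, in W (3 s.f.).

I ≈ 0.429 W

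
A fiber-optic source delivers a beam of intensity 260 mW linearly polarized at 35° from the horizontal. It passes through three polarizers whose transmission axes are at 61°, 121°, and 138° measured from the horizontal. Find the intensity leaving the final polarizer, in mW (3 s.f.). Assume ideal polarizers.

By Malus's law, I₁ = 260 mW · cos²(26°) = 210 mW.
I₂ = I₁ · cos²(60°) = 210 · 0.25 = 52.51 mW.
I₃ = I₂ · cos²(17°) = 52.51 · 0.9145 = 48.02 mW.

I ≈ 48.0 mW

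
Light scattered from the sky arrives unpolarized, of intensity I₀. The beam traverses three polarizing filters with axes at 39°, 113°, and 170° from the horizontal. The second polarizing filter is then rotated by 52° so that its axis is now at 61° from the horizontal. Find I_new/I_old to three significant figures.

Before rotation:
Unpolarized light through the first polarizer → I₁ = ½ I₀, now polarized at 39°.
I₂ = I₁ cos²(113° − 39°) = 0.5 I₀ · cos²(74°) = 0.03799 I₀.
I₃ = I₂ cos²(170° − 113°) = 0.03799 I₀ · cos²(57°) = 0.01127 I₀.
After rotation:
Unpolarized light through the first polarizer → I₁ = ½ I₀, now polarized at 39°.
I₂ = I₁ cos²(61° − 39°) = 0.5 I₀ · cos²(22°) = 0.4298 I₀.
Angle between axes 2 and 3: 71°. I₃ = 0.4298 I₀ · cos²(71°) = 0.04556 I₀.
Ratio = 0.04556 / 0.01127 = 4.043.

I_new/I_old ≈ 4.04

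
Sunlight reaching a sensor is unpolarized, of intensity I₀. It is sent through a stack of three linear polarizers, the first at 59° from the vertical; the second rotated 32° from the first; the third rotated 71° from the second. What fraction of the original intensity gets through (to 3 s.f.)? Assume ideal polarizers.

Unpolarized light through the first polarizer → I₁ = ½ I₀, now polarized at 59°.
I₂ = I₁ cos²(32°) = 0.5 · 0.7192 I₀ = 0.3596 I₀.
I₃ = I₂ cos²(71°) = 0.3596 · 0.106 I₀ = 0.03811 I₀.
Transmitted fraction = 0.03811.

≈ 0.0381 I₀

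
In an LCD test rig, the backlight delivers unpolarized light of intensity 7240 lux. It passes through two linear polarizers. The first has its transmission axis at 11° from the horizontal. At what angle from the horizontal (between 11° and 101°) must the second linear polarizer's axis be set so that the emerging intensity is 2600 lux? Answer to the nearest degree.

θ ≈ 43°

Unpolarized light through the first polarizer → I₁ = ½ I₀, now polarized at 11°.
Target fraction: 2600 / 7240 lux = 0.3591 of I₀.
Need I₂/I₀ = 0.3591, so cos²(θ − 11°) = 0.3591 / 0.5 = 0.7182.
θ − 11° = arccos(√0.7182) = 32.1°, giving θ ≈ 11 + 32.1 = 43.1°.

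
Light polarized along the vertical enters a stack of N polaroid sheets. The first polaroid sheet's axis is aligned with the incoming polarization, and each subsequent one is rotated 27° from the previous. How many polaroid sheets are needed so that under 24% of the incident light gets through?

N = 8

First polarizer is aligned with the polarization: full transmission.
Each further stage multiplies by cos²(27°) = 0.7939.
After N polarizers: T = 0.7939^(N−1). Require T < 0.24 ⇒ N−1 > ln(0.24)/ln(0.7939) = 6.18, so N−1 ≥ 7 and N = 8.
Check: N=8 gives T = 0.1988 < 0.24; N=7 gives T = 0.2504.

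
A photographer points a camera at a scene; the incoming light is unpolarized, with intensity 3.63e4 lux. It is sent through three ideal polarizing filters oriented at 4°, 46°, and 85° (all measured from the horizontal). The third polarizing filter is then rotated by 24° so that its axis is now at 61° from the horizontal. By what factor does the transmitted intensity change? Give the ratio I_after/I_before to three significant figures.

Before rotation:
Unpolarized light through the first polarizer → I₁ = ½ I₀, now polarized at 4°.
I₂ = I₁ cos²(46° − 4°) = 0.5 I₀ · cos²(42°) = 0.2761 I₀.
I₃ = I₂ cos²(85° − 46°) = 0.2761 I₀ · cos²(39°) = 0.1668 I₀.
After rotation:
Unpolarized light through the first polarizer → I₁ = ½ I₀, now polarized at 4°.
I₂ = I₁ cos²(46° − 4°) = 0.5 I₀ · cos²(42°) = 0.2761 I₀.
I₃ = I₂ cos²(61° − 46°) = 0.2761 I₀ · cos²(15°) = 0.2576 I₀.
Ratio = 0.2576 / 0.1668 = 1.545.

I_new/I_old ≈ 1.54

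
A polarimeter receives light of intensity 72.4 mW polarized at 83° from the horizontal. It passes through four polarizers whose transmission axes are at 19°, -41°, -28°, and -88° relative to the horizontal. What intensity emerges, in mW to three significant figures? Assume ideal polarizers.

I ≈ 0.826 mW

I₁ = 72.4 mW · cos²(64°) = 13.91 mW.
I₂ = I₁ · cos²(60°) = 13.91 · 0.25 = 3.478 mW.
I₃ = I₂ · cos²(13°) = 3.478 · 0.9494 = 3.302 mW.
I₄ = I₃ · cos²(60°) = 3.302 · 0.25 = 0.8256 mW.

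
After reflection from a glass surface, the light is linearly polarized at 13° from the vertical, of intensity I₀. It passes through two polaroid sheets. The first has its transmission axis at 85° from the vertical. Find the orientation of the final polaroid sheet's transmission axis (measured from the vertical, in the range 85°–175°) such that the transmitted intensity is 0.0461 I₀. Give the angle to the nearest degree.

θ ≈ 131°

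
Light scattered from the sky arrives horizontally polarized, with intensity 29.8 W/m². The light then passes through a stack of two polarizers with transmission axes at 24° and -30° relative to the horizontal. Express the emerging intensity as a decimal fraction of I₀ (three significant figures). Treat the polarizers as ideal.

I₁ = 29.8 W/m² · cos²(24°) = 24.87 W/m².
I₂ = I₁ · cos²(54°) = 24.87 · 0.3455 = 8.592 W/m².
Transmitted fraction = 0.2883.

I/I₀ ≈ 0.288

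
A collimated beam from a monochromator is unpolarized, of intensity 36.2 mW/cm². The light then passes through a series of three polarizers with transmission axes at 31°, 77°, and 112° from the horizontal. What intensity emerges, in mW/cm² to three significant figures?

I ≈ 5.86 mW/cm²

Unpolarized light through the first polarizer → I₁ = 36.2 mW/cm²/2 = 18.1 mW/cm², polarized at 31°.
I₂ = I₁ · cos²(46°) = 18.1 · 0.4826 = 8.734 mW/cm².
I₃ = I₂ · cos²(35°) = 8.734 · 0.671 = 5.861 mW/cm².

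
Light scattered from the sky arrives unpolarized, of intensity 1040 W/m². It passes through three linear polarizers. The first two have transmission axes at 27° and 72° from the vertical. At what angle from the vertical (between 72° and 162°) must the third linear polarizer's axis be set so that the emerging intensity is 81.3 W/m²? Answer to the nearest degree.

θ ≈ 128°

Unpolarized light through the first polarizer → I₁ = ½ I₀, now polarized at 27°.
I₂ = I₁ cos²(72° − 27°) = 0.5 I₀ · cos²(45°) = 0.25 I₀.
Target fraction: 81.3 / 1040 W/m² = 0.07817 of I₀.
Need I₃/I₀ = 0.07817, so cos²(θ − 72°) = 0.07817 / 0.25 = 0.3127.
θ − 72° = arccos(√0.3127) = 56.0°, giving θ ≈ 72 + 56.0 = 128.0°.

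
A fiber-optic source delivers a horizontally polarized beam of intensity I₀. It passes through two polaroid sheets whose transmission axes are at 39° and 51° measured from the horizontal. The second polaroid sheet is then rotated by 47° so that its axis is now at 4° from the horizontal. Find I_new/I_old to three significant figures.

I_new/I_old ≈ 0.701

Before rotation:
I₁ = I₀ cos²(39° − 0°) = I₀ cos²(39°) = 0.604 I₀.
I₂ = I₁ cos²(51° − 39°) = 0.604 I₀ · cos²(12°) = 0.5778 I₀.
After rotation:
I₁ = I₀ cos²(39° − 0°) = I₀ cos²(39°) = 0.604 I₀.
I₂ = I₁ cos²(4° − 39°) = 0.604 I₀ · cos²(35°) = 0.4053 I₀.
Ratio = 0.4053 / 0.5778 = 0.7013.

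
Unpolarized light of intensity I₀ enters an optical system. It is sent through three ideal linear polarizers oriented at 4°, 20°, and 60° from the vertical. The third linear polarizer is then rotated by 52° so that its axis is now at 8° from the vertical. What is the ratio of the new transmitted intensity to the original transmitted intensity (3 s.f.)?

I_new/I_old ≈ 1.63

Before rotation:
Unpolarized light through the first polarizer → I₁ = ½ I₀, now polarized at 4°.
I₂ = I₁ cos²(20° − 4°) = 0.5 I₀ · cos²(16°) = 0.462 I₀.
I₃ = I₂ cos²(60° − 20°) = 0.462 I₀ · cos²(40°) = 0.2711 I₀.
After rotation:
Unpolarized light through the first polarizer → I₁ = ½ I₀, now polarized at 4°.
I₂ = I₁ cos²(20° − 4°) = 0.5 I₀ · cos²(16°) = 0.462 I₀.
I₃ = I₂ cos²(8° − 20°) = 0.462 I₀ · cos²(12°) = 0.442 I₀.
Ratio = 0.442 / 0.2711 = 1.63.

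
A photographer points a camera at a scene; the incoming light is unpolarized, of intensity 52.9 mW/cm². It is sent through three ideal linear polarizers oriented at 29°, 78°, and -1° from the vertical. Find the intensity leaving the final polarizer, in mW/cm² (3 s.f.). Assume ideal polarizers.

Unpolarized light through the first polarizer → I₁ = 52.9 mW/cm²/2 = 26.45 mW/cm², polarized at 29°.
I₂ = I₁ · cos²(49°) = 26.45 · 0.4304 = 11.38 mW/cm².
I₃ = I₂ · cos²(79°) = 11.38 · 0.03641 = 0.4145 mW/cm².

I ≈ 0.414 mW/cm²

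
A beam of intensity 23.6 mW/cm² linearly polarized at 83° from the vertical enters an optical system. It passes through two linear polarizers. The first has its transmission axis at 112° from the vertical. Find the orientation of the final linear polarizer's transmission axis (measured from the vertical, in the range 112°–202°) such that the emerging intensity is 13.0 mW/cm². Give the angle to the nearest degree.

θ ≈ 144°

By Malus's law, I₁ = I₀ cos²(112° − 83°) = I₀ cos²(29°) = 0.765 I₀.
Target fraction: 13.0 / 23.6 mW/cm² = 0.5508 of I₀.
Need I₂/I₀ = 0.5508, so cos²(θ − 112°) = 0.5508 / 0.765 = 0.7201.
θ − 112° = arccos(√0.7201) = 31.9°, giving θ ≈ 112 + 31.9 = 143.9°.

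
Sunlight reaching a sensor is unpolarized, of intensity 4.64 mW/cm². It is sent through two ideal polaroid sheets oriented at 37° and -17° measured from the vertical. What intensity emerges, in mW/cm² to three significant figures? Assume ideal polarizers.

Unpolarized light through the first polarizer → I₁ = 4.64 mW/cm²/2 = 2.32 mW/cm², polarized at 37°.
I₂ = I₁ · cos²(54°) = 2.32 · 0.3455 = 0.8015 mW/cm².

I ≈ 0.802 mW/cm²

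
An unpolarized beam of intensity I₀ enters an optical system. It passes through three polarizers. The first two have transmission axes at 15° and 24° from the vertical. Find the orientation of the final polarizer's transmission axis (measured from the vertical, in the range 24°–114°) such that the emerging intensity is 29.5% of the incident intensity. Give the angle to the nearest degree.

Unpolarized light through the first polarizer → I₁ = ½ I₀, now polarized at 15°.
I₂ = I₁ cos²(24° − 15°) = 0.5 I₀ · cos²(9°) = 0.4878 I₀.
Need I₃/I₀ = 0.295, so cos²(θ − 24°) = 0.295 / 0.4878 = 0.6048.
θ − 24° = arccos(√0.6048) = 39.0°, giving θ ≈ 24 + 39.0 = 63.0°.

θ ≈ 63°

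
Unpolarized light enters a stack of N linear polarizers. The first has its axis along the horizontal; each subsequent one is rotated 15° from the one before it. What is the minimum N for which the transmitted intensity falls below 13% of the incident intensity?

N = 21

First polarizer halves the unpolarized light: factor 1/2.
Each further stage multiplies by cos²(15°) = 0.933.
After N polarizers: T = 0.5·0.933^(N−1). Require T < 0.13 ⇒ N−1 > ln(0.13/0.5)/ln(0.933) = 19.43, so N−1 ≥ 20 and N = 21.
Check: N=21 gives T = 0.1249 < 0.13; N=20 gives T = 0.1339.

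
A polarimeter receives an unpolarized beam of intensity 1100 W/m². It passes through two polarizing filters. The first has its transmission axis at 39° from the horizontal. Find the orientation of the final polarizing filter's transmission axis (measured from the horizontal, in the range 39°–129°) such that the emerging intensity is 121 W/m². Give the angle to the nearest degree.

Unpolarized light through the first polarizer → I₁ = ½ I₀, now polarized at 39°.
Target fraction: 121 / 1100 W/m² = 0.11 of I₀.
Need I₂/I₀ = 0.11, so cos²(θ − 39°) = 0.11 / 0.5 = 0.22.
θ − 39° = arccos(√0.22) = 62.0°, giving θ ≈ 39 + 62.0 = 101.0°.

θ ≈ 101°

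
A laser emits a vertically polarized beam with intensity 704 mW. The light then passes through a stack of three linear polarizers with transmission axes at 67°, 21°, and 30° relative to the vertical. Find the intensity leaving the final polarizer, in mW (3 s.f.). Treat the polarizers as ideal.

I₁ = 704 mW · cos²(67°) = 107.5 mW.
I₂ = I₁ · cos²(46°) = 107.5 · 0.4826 = 51.86 mW.
I₃ = I₂ · cos²(9°) = 51.86 · 0.9755 = 50.6 mW.

I ≈ 50.6 mW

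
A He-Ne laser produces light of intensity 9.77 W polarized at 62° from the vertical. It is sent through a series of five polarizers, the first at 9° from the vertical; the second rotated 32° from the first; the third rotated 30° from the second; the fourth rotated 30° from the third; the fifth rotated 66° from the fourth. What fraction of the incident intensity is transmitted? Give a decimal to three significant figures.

I/I₀ ≈ 0.0242

By Malus's law, I₁ = 9.77 W · cos²(53°) = 3.539 W.
I₂ = I₁ · cos²(32°) = 3.539 · 0.7192 = 2.545 W.
I₃ = I₂ · cos²(30°) = 2.545 · 0.75 = 1.909 W.
I₄ = I₃ · cos²(30°) = 1.909 · 0.75 = 1.431 W.
I₅ = I₄ · cos²(66°) = 1.431 · 0.1654 = 0.2368 W.
Transmitted fraction = 0.02424.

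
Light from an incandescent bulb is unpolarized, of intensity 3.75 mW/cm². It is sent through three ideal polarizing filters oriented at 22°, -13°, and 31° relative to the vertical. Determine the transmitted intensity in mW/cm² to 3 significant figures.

I ≈ 0.651 mW/cm²

Unpolarized light through the first polarizer → I₁ = 3.75 mW/cm²/2 = 1.875 mW/cm², polarized at 22°.
I₂ = I₁ · cos²(35°) = 1.875 · 0.671 = 1.258 mW/cm².
I₃ = I₂ · cos²(44°) = 1.258 · 0.5174 = 0.651 mW/cm².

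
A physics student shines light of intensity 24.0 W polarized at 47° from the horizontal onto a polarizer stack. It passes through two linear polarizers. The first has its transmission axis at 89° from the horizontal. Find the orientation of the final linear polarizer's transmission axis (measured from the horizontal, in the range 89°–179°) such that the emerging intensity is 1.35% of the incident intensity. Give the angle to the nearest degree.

θ ≈ 170°

By Malus's law, I₁ = I₀ cos²(89° − 47°) = I₀ cos²(42°) = 0.5523 I₀.
Need I₂/I₀ = 0.0135, so cos²(θ − 89°) = 0.0135 / 0.5523 = 0.02444.
θ − 89° = arccos(√0.02444) = 81.0°, giving θ ≈ 89 + 81.0 = 170.0°.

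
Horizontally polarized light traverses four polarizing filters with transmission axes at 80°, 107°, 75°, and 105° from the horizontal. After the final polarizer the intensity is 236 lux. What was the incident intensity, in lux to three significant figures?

I₁ = I₀ cos²(80° − 0°) = I₀ cos²(80°) = 0.03015 I₀.
I₂ = I₁ cos²(107° − 80°) = 0.03015 I₀ · cos²(27°) = 0.02394 I₀.
I₃ = I₂ cos²(75° − 107°) = 0.02394 I₀ · cos²(32°) = 0.01722 I₀.
I₄ = I₃ cos²(105° − 75°) = 0.01722 I₀ · cos²(30°) = 0.01291 I₀.
So 236 lux = 0.01291 I₀, giving I₀ = 236/0.01291 = 1.828e+04 lux.

I₀ ≈ 1.83e4 lux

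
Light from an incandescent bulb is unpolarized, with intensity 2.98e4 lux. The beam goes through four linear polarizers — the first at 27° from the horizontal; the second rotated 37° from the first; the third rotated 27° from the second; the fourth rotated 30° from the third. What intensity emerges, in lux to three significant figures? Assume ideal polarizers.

Unpolarized light through the first polarizer → I₁ = 2.98e4 lux/2 = 1.49e+04 lux, polarized at 27°.
I₂ = I₁ · cos²(37°) = 1.49e+04 · 0.6378 = 9503 lux.
I₃ = I₂ · cos²(27°) = 9503 · 0.7939 = 7545 lux.
I₄ = I₃ · cos²(30°) = 7545 · 0.75 = 5659 lux.

I ≈ 5660 lux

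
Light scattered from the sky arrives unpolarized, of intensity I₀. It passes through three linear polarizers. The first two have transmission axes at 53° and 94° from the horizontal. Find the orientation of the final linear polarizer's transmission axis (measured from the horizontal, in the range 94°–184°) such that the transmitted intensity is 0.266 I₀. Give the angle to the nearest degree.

θ ≈ 109°

Unpolarized light through the first polarizer → I₁ = ½ I₀, now polarized at 53°.
I₂ = I₁ cos²(94° − 53°) = 0.5 I₀ · cos²(41°) = 0.2848 I₀.
Need I₃/I₀ = 0.266, so cos²(θ − 94°) = 0.266 / 0.2848 = 0.934.
θ − 94° = arccos(√0.934) = 14.9°, giving θ ≈ 94 + 14.9 = 108.9°.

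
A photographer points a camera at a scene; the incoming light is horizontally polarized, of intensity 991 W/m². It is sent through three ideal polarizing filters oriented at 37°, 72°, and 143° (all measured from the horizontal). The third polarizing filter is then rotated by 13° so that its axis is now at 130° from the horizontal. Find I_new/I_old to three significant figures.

Before rotation:
I₁ = I₀ cos²(37° − 0°) = I₀ cos²(37°) = 0.6378 I₀.
I₂ = I₁ cos²(72° − 37°) = 0.6378 I₀ · cos²(35°) = 0.428 I₀.
I₃ = I₂ cos²(143° − 72°) = 0.428 I₀ · cos²(71°) = 0.04536 I₀.
After rotation:
I₁ = I₀ cos²(37° − 0°) = I₀ cos²(37°) = 0.6378 I₀.
I₂ = I₁ cos²(72° − 37°) = 0.6378 I₀ · cos²(35°) = 0.428 I₀.
I₃ = I₂ cos²(130° − 72°) = 0.428 I₀ · cos²(58°) = 0.1202 I₀.
Ratio = 0.1202 / 0.04536 = 2.649.

I_new/I_old ≈ 2.65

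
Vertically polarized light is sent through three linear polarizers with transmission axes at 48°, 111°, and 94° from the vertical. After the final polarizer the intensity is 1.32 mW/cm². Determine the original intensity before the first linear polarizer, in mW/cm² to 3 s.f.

I₀ ≈ 15.6 mW/cm²

I₁ = I₀ cos²(48° − 0°) = I₀ cos²(48°) = 0.4477 I₀.
I₂ = I₁ cos²(111° − 48°) = 0.4477 I₀ · cos²(63°) = 0.09228 I₀.
I₃ = I₂ cos²(94° − 111°) = 0.09228 I₀ · cos²(17°) = 0.08439 I₀.
So 1.32 mW/cm² = 0.08439 I₀, giving I₀ = 1.32/0.08439 = 15.64 mW/cm².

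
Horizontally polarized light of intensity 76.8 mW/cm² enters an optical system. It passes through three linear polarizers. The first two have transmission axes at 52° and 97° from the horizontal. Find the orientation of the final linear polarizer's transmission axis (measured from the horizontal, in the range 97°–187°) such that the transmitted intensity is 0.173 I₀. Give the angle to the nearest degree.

θ ≈ 114°

By Malus's law, I₁ = I₀ cos²(52° − 0°) = I₀ cos²(52°) = 0.379 I₀.
I₂ = I₁ cos²(97° − 52°) = 0.379 I₀ · cos²(45°) = 0.1895 I₀.
Need I₃/I₀ = 0.173, so cos²(θ − 97°) = 0.173 / 0.1895 = 0.9128.
θ − 97° = arccos(√0.9128) = 17.2°, giving θ ≈ 97 + 17.2 = 114.2°.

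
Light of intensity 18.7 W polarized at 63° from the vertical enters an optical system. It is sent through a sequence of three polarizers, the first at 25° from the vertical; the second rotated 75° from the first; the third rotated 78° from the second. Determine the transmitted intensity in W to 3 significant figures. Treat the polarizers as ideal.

I ≈ 0.0336 W

I₁ = 18.7 W · cos²(38°) = 11.61 W.
I₂ = I₁ · cos²(75°) = 11.61 · 0.06699 = 0.7779 W.
I₃ = I₂ · cos²(78°) = 0.7779 · 0.04323 = 0.03362 W.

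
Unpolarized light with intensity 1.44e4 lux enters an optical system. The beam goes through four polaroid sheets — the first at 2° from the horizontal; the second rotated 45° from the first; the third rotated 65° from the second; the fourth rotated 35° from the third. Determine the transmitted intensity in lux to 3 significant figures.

Unpolarized light through the first polarizer → I₁ = 1.44e4 lux/2 = 7200 lux, polarized at 2°.
I₂ = I₁ · cos²(45°) = 7200 · 0.5 = 3600 lux.
I₃ = I₂ · cos²(65°) = 3600 · 0.1786 = 643 lux.
I₄ = I₃ · cos²(35°) = 643 · 0.671 = 431.4 lux.

I ≈ 431 lux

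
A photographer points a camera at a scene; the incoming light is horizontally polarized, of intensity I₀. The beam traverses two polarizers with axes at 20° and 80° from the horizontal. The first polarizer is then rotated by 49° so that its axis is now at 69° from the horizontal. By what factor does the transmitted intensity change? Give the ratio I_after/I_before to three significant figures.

Before rotation:
By Malus's law, I₁ = I₀ cos²(20° − 0°) = I₀ cos²(20°) = 0.883 I₀.
I₂ = I₁ cos²(80° − 20°) = 0.883 I₀ · cos²(60°) = 0.2208 I₀.
After rotation:
I₁ = I₀ cos²(69° − 0°) = I₀ cos²(69°) = 0.1284 I₀.
I₂ = I₁ cos²(80° − 69°) = 0.1284 I₀ · cos²(11°) = 0.1238 I₀.
Ratio = 0.1238 / 0.2208 = 0.5606.

I_new/I_old ≈ 0.561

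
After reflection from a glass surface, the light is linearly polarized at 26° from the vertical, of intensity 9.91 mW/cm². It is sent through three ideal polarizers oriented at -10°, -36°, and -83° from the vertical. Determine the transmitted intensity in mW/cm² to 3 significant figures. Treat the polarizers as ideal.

I ≈ 2.44 mW/cm²

I₁ = 9.91 mW/cm² · cos²(36°) = 6.486 mW/cm².
I₂ = I₁ · cos²(26°) = 6.486 · 0.8078 = 5.24 mW/cm².
I₃ = I₂ · cos²(47°) = 5.24 · 0.4651 = 2.437 mW/cm².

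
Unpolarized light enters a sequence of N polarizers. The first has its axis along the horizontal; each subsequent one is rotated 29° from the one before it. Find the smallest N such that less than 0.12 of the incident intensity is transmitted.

N = 7

First polarizer halves the unpolarized light: factor 1/2.
Each further stage multiplies by cos²(29°) = 0.765.
After N polarizers: T = 0.5·0.765^(N−1). Require T < 0.12 ⇒ N−1 > ln(0.12/0.5)/ln(0.765) = 5.33, so N−1 ≥ 6 and N = 7.
Check: N=7 gives T = 0.1002 < 0.12; N=6 gives T = 0.131.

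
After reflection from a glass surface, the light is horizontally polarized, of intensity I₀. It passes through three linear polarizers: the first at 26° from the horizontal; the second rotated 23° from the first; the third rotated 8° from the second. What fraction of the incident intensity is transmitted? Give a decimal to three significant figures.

≈ 0.671 I₀

By Malus's law, I₁ = I₀ cos²(26° − 0°) = I₀ cos²(26°) = 0.8078 I₀.
I₂ = I₁ cos²(23°) = 0.8078 · 0.8473 I₀ = 0.6845 I₀.
I₃ = I₂ cos²(8°) = 0.6845 · 0.9806 I₀ = 0.6712 I₀.
Transmitted fraction = 0.6712.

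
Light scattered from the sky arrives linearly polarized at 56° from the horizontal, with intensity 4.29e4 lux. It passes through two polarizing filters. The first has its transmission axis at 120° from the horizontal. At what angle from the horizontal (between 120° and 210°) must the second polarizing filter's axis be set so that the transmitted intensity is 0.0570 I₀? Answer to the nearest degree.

θ ≈ 177°

I₁ = I₀ cos²(120° − 56°) = I₀ cos²(64°) = 0.1922 I₀.
Need I₂/I₀ = 0.057, so cos²(θ − 120°) = 0.057 / 0.1922 = 0.2966.
θ − 120° = arccos(√0.2966) = 57.0°, giving θ ≈ 120 + 57.0 = 177.0°.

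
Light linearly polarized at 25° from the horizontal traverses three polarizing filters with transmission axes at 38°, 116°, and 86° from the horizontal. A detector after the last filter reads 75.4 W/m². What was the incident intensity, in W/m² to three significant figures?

I₁ = I₀ cos²(38° − 25°) = I₀ cos²(13°) = 0.9494 I₀.
I₂ = I₁ cos²(116° − 38°) = 0.9494 I₀ · cos²(78°) = 0.04104 I₀.
I₃ = I₂ cos²(86° − 116°) = 0.04104 I₀ · cos²(30°) = 0.03078 I₀.
So 75.4 W/m² = 0.03078 I₀, giving I₀ = 75.4/0.03078 = 2450 W/m².

I₀ ≈ 2450 W/m²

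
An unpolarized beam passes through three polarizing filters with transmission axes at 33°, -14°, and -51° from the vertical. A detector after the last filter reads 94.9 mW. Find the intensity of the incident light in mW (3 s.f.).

Unpolarized light through the first polarizer → I₁ = ½ I₀, now polarized at 33°.
I₂ = I₁ cos²(-14° − 33°) = 0.5 I₀ · cos²(47°) = 0.2326 I₀.
I₃ = I₂ cos²(-51° + 14°) = 0.2326 I₀ · cos²(37°) = 0.1483 I₀.
So 94.9 mW = 0.1483 I₀, giving I₀ = 94.9/0.1483 = 639.8 mW.

I₀ ≈ 640 mW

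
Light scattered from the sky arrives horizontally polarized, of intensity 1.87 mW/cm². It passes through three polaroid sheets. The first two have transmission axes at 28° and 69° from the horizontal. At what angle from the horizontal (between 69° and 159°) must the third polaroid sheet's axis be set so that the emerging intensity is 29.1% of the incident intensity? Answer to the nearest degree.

By Malus's law, I₁ = I₀ cos²(28° − 0°) = I₀ cos²(28°) = 0.7796 I₀.
I₂ = I₁ cos²(69° − 28°) = 0.7796 I₀ · cos²(41°) = 0.444 I₀.
Need I₃/I₀ = 0.291, so cos²(θ − 69°) = 0.291 / 0.444 = 0.6553.
θ − 69° = arccos(√0.6553) = 36.0°, giving θ ≈ 69 + 36.0 = 105.0°.

θ ≈ 105°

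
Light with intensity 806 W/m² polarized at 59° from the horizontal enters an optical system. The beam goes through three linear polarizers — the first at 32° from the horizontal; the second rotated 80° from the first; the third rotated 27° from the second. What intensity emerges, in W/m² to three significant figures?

I ≈ 15.3 W/m²

I₁ = 806 W/m² · cos²(27°) = 639.9 W/m².
I₂ = I₁ · cos²(80°) = 639.9 · 0.03015 = 19.29 W/m².
I₃ = I₂ · cos²(27°) = 19.29 · 0.7939 = 15.32 W/m².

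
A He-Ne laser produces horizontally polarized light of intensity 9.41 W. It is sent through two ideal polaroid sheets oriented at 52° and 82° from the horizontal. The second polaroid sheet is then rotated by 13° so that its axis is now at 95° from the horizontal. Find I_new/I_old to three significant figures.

Before rotation:
I₁ = I₀ cos²(52° − 0°) = I₀ cos²(52°) = 0.379 I₀.
I₂ = I₁ cos²(82° − 52°) = 0.379 I₀ · cos²(30°) = 0.2843 I₀.
After rotation:
I₁ = I₀ cos²(52° − 0°) = I₀ cos²(52°) = 0.379 I₀.
I₂ = I₁ cos²(95° − 52°) = 0.379 I₀ · cos²(43°) = 0.2027 I₀.
Ratio = 0.2027 / 0.2843 = 0.7132.

I_new/I_old ≈ 0.713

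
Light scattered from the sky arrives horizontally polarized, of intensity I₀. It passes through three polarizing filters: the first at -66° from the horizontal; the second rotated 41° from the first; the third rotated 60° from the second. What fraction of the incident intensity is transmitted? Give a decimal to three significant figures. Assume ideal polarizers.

By Malus's law, I₁ = I₀ cos²(-66° − 0°) = I₀ cos²(66°) = 0.1654 I₀.
I₂ = I₁ cos²(41°) = 0.1654 · 0.5696 I₀ = 0.09423 I₀.
I₃ = I₂ cos²(60°) = 0.09423 · 0.25 I₀ = 0.02356 I₀.
Transmitted fraction = 0.02356.

≈ 0.0236 I₀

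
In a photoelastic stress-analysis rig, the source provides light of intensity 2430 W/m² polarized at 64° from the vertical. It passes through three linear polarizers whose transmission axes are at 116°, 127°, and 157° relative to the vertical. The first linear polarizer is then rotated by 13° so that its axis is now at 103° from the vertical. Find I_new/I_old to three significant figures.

I_new/I_old ≈ 1.38

Before rotation:
I₁ = I₀ cos²(116° − 64°) = I₀ cos²(52°) = 0.379 I₀.
I₂ = I₁ cos²(127° − 116°) = 0.379 I₀ · cos²(11°) = 0.3652 I₀.
I₃ = I₂ cos²(157° − 127°) = 0.3652 I₀ · cos²(30°) = 0.2739 I₀.
After rotation:
I₁ = I₀ cos²(103° − 64°) = I₀ cos²(39°) = 0.604 I₀.
I₂ = I₁ cos²(127° − 103°) = 0.604 I₀ · cos²(24°) = 0.504 I₀.
I₃ = I₂ cos²(157° − 127°) = 0.504 I₀ · cos²(30°) = 0.378 I₀.
Ratio = 0.378 / 0.2739 = 1.38.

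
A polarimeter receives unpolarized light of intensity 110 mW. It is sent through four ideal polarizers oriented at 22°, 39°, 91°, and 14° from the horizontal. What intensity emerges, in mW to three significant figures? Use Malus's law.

Unpolarized light through the first polarizer → I₁ = 110 mW/2 = 55 mW, polarized at 22°.
I₂ = I₁ · cos²(17°) = 55 · 0.9145 = 50.3 mW.
I₃ = I₂ · cos²(52°) = 50.3 · 0.379 = 19.07 mW.
I₄ = I₃ · cos²(77°) = 19.07 · 0.0506 = 0.9648 mW.

I ≈ 0.965 mW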